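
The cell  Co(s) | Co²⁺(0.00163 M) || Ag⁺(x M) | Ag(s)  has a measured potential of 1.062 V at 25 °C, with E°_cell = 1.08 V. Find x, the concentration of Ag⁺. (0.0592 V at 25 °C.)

0.02 M

From the Nernst equation, log Q = n(E° − E)/0.0592 = 2(1.08 − 1.062)/0.0592 = 0.608, so Q = 4.06.
With Q = [Co²⁺]/[Ag⁺]^2 and the known concentrations, [Ag⁺]^2 in the denominator gives [Ag⁺] = 0.02 M.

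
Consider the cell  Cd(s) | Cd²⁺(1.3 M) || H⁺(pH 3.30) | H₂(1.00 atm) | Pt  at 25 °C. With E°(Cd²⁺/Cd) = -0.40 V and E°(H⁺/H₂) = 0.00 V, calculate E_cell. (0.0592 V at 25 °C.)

0.20 V

The hydrogen couple is the cathode, so E°_cell = 0.40 V; n = 2.
[H⁺] = 10^(−3.30) = 5 × 10^-4 M, and Q = [Cd²⁺]·P(H₂) / [H⁺]^2 = 5.18 × 10^6.
E = E° − (0.0592/2) log Q = 0.40 − (0.0592/2)(6.714) = 0.201 V.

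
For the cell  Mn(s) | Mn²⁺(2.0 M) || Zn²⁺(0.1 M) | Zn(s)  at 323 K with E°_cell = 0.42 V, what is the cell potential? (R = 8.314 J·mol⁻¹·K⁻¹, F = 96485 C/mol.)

Balancing electrons gives n = 2; the reaction quotient is Q = [Mn²⁺]/[Zn²⁺] = 20.0.
E = E° − (RT/nF) ln Q = 0.42 − (8.314×323)/(2×96485) × (2.996) = 0.420 − 0.042 = 0.378 V.

0.378 V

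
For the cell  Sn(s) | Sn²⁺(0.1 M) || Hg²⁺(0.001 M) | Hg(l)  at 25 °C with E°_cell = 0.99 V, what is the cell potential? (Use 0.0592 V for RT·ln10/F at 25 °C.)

Balancing electrons gives n = 2; the reaction quotient is Q = [Sn²⁺]/[Hg²⁺] = 100.
At 25 °C, E = E° − (0.0592/n) log Q = 0.99 − (0.0592/2)(2.000) = 0.990 − 0.059 = 0.931 V.

0.931 V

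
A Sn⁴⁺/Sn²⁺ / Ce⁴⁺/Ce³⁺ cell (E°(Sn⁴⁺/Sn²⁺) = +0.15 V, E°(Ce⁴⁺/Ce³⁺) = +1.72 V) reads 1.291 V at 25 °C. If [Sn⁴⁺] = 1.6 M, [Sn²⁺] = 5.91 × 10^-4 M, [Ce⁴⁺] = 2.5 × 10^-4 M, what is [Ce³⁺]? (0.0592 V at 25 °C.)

From the Nernst equation, log Q = n(E° − E)/0.0592 = 2(1.57 − 1.291)/0.0592 = 9.426, so Q = 2.66 × 10^9.
With Q = [Sn⁴⁺]·[Ce³⁺]^2/([Sn²⁺]·[Ce⁴⁺]^2) and the known concentrations, [Ce³⁺]^2 in the numerator gives [Ce³⁺] = 0.25 M.

0.25 M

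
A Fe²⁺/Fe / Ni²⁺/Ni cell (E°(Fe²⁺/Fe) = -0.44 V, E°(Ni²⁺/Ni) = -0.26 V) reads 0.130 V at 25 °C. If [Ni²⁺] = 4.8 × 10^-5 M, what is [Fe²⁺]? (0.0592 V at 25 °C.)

0.0023 M

From the Nernst equation, log Q = n(E° − E)/0.0592 = 2(0.18 − 0.130)/0.0592 = 1.689, so Q = 48.9.
With Q = [Fe²⁺]/[Ni²⁺] and the known concentrations, [Fe²⁺] in the numerator gives [Fe²⁺] = 0.0023 M.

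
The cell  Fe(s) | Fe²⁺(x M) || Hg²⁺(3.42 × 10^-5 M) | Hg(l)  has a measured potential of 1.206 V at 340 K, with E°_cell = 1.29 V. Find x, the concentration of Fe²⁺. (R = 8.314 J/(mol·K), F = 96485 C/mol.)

0.011 M

From the Nernst equation, ln Q = nF(E° − E)/RT = 2×96485×(1.29 − 1.206)/(8.314×340) = 5.734, so Q = 309.
With Q = [Fe²⁺]/[Hg²⁺] and the known concentrations, [Fe²⁺] in the numerator gives [Fe²⁺] = 0.011 M.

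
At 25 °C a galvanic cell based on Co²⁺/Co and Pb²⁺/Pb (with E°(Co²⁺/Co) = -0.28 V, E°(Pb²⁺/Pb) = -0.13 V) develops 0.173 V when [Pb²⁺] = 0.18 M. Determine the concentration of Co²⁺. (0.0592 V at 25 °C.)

From the Nernst equation, log Q = n(E° − E)/0.0592 = 2(0.15 − 0.173)/0.0592 = -0.777, so Q = 0.167.
With Q = [Co²⁺]/[Pb²⁺] and the known concentrations, [Co²⁺] in the numerator gives [Co²⁺] = 0.03 M.

0.03 M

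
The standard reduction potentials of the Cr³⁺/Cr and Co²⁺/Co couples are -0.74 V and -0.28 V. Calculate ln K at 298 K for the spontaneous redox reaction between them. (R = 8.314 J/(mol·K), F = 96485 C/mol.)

E°_cell = -0.28 − (-0.74) = 0.46 V, with n = 6 electrons transferred.
At equilibrium E = 0, so the Nernst equation gives ln K = nFE°/RT = (6)(96485)(0.46)/((8.314)(298)) = 107.48.

ln K = 107.5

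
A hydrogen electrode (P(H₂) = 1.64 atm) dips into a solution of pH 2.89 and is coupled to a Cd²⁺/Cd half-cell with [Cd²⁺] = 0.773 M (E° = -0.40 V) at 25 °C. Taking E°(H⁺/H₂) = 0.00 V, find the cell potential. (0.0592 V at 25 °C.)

The hydrogen couple is the cathode, so E°_cell = 0.40 V; n = 2.
[H⁺] = 10^(−2.89) = 0.0013 M, and Q = [Cd²⁺]·P(H₂) / [H⁺]^2 = 7.64 × 10^5.
E = E° − (0.0592/2) log Q = 0.40 − (0.0592/2)(5.883) = 0.226 V.

0.23 V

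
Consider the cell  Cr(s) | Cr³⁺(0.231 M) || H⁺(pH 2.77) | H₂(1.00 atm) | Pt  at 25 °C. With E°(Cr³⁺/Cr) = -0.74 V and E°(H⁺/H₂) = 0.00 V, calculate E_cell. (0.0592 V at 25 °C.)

The hydrogen couple is the cathode, so E°_cell = 0.74 V; n = 6.
[H⁺] = 10^(−2.77) = 0.0017 M, and Q = [Cr³⁺]^2·P(H₂)^3 / [H⁺]^6 = 2.22 × 10^15.
E = E° − (0.0592/6) log Q = 0.74 − (0.0592/6)(15.347) = 0.589 V.

0.59 V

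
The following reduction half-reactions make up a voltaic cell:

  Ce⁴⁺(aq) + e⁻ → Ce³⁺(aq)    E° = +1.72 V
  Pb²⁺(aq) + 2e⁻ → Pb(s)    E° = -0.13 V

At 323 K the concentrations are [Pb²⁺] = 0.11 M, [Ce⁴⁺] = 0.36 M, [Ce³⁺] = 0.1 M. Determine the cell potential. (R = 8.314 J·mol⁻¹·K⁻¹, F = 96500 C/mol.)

The Ce⁴⁺/Ce³⁺ couple has the higher reduction potential and acts as the cathode, so E°_cell = +1.72 − (-0.13) = 1.85 V.
Balancing electrons gives n = 2; the reaction quotient is Q = [Pb²⁺]·[Ce³⁺]^2/[Ce⁴⁺]^2 = 0.00849.
E = E° − (RT/nF) ln Q = 1.85 − (8.314×323)/(2×96500) × (-4.769) = 1.850 + 0.066 = 1.916 V.

1.92 V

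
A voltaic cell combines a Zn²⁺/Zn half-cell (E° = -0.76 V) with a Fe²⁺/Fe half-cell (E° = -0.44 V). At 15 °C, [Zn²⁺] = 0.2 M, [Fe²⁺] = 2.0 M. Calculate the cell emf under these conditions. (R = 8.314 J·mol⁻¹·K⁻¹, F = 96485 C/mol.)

0.349 V

The Fe²⁺/Fe couple has the higher reduction potential and acts as the cathode, so E°_cell = -0.44 − (-0.76) = 0.32 V.
Balancing electrons gives n = 2; the reaction quotient is Q = [Zn²⁺]/[Fe²⁺] = 0.100.
E = E° − (RT/nF) ln Q = 0.32 − (8.314×288)/(2×96485) × (-2.303) = 0.320 + 0.029 = 0.349 V.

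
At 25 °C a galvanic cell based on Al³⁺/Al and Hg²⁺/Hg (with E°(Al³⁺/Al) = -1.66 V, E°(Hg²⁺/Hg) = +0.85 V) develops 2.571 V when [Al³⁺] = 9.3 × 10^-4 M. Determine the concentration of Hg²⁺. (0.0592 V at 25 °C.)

1.1 M

From the Nernst equation, log Q = n(E° − E)/0.0592 = 6(2.51 − 2.571)/0.0592 = -6.182, so Q = 6.57 × 10^-7.
With Q = [Al³⁺]^2/[Hg²⁺]^3 and the known concentrations, [Hg²⁺]^3 in the denominator gives [Hg²⁺] = 1.1 M.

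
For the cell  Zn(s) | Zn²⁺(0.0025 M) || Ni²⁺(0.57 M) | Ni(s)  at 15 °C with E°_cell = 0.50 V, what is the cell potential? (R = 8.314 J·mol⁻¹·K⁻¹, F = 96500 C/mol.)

0.567 V

Balancing electrons gives n = 2; the reaction quotient is Q = [Zn²⁺]/[Ni²⁺] = 0.00439.
E = E° − (RT/nF) ln Q = 0.50 − (8.314×288)/(2×96500) × (-5.429) = 0.500 + 0.067 = 0.567 V.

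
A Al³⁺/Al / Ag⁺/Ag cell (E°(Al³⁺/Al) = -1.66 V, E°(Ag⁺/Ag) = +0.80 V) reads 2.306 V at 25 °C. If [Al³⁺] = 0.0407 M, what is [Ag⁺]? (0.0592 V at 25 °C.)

From the Nernst equation, log Q = n(E° − E)/0.0592 = 3(2.46 − 2.306)/0.0592 = 7.804, so Q = 6.37 × 10^7.
With Q = [Al³⁺]/[Ag⁺]^3 and the known concentrations, [Ag⁺]^3 in the denominator gives [Ag⁺] = 8.6 × 10^-4 M.

8.6 × 10^-4 M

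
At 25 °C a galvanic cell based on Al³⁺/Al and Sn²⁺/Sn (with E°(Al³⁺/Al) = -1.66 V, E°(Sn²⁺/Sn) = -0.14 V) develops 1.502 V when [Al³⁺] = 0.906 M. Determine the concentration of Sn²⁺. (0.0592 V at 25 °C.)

From the Nernst equation, log Q = n(E° − E)/0.0592 = 6(1.52 − 1.502)/0.0592 = 1.824, so Q = 66.7.
With Q = [Al³⁺]^2/[Sn²⁺]^3 and the known concentrations, [Sn²⁺]^3 in the denominator gives [Sn²⁺] = 0.23 M.

0.23 M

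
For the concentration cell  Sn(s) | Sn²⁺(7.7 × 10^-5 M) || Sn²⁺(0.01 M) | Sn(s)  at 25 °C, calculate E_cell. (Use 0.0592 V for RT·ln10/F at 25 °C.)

Both half-cells are Sn²⁺/Sn, so E°_cell = 0. The concentrated side is the cathode; the cell reaction moves Sn²⁺ from high to low concentration with n = 2.
Q = [Sn²⁺]_dilute/[Sn²⁺]_conc = 7.7 × 10^-5/0.01 = 0.00770.
E = 0 − (0.0592/2) log Q = −(0.0592/2)(-2.114) = 0.0626 V.

0.063 V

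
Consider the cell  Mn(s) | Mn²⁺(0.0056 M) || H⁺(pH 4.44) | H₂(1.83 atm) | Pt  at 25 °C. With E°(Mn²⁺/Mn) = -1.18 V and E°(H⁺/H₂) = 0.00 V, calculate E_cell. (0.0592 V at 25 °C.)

0.98 V

The hydrogen couple is the cathode, so E°_cell = 1.18 V; n = 2.
[H⁺] = 10^(−4.44) = 3.6 × 10^-5 M, and Q = [Mn²⁺]·P(H₂) / [H⁺]^2 = 7.77 × 10^6.
E = E° − (0.0592/2) log Q = 1.18 − (0.0592/2)(6.891) = 0.976 V.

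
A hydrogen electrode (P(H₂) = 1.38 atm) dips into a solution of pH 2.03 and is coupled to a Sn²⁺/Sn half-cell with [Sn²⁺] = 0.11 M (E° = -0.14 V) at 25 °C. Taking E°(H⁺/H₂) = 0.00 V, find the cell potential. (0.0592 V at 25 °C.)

The hydrogen couple is the cathode, so E°_cell = 0.14 V; n = 2.
[H⁺] = 10^(−2.03) = 0.0093 M, and Q = [Sn²⁺]·P(H₂) / [H⁺]^2 = 1740.
E = E° − (0.0592/2) log Q = 0.14 − (0.0592/2)(3.241) = 0.044 V.

0.044 V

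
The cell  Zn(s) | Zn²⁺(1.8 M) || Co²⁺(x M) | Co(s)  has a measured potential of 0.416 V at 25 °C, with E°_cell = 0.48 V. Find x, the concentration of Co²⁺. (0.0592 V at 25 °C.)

0.012 M

From the Nernst equation, log Q = n(E° − E)/0.0592 = 2(0.48 − 0.416)/0.0592 = 2.162, so Q = 145.
With Q = [Zn²⁺]/[Co²⁺] and the known concentrations, [Co²⁺] in the denominator gives [Co²⁺] = 0.012 M.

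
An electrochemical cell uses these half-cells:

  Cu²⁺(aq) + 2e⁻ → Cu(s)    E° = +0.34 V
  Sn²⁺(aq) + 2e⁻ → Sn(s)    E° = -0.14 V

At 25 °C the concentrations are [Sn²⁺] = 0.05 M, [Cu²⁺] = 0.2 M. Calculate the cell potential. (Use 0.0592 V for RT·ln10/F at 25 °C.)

The Cu²⁺/Cu couple has the higher reduction potential and acts as the cathode, so E°_cell = +0.34 − (-0.14) = 0.48 V.
Balancing electrons gives n = 2; the reaction quotient is Q = [Sn²⁺]/[Cu²⁺] = 0.250.
At 25 °C, E = E° − (0.0592/n) log Q = 0.48 − (0.0592/2)(-0.602) = 0.480 + 0.018 = 0.498 V.

0.498 V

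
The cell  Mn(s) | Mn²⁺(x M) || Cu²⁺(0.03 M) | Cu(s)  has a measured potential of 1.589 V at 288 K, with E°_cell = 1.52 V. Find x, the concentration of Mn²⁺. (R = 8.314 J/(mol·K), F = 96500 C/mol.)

1.2 × 10^-4 M

From the Nernst equation, ln Q = nF(E° − E)/RT = 2×96500×(1.52 − 1.589)/(8.314×288) = -5.562, so Q = 0.00384.
With Q = [Mn²⁺]/[Cu²⁺] and the known concentrations, [Mn²⁺] in the numerator gives [Mn²⁺] = 1.2 × 10^-4 M.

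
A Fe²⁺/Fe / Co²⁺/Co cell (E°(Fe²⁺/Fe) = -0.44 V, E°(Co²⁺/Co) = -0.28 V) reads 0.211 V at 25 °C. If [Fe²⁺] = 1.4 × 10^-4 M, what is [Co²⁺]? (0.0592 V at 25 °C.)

0.0074 M

From the Nernst equation, log Q = n(E° − E)/0.0592 = 2(0.16 − 0.211)/0.0592 = -1.723, so Q = 0.0189.
With Q = [Fe²⁺]/[Co²⁺] and the known concentrations, [Co²⁺] in the denominator gives [Co²⁺] = 0.0074 M.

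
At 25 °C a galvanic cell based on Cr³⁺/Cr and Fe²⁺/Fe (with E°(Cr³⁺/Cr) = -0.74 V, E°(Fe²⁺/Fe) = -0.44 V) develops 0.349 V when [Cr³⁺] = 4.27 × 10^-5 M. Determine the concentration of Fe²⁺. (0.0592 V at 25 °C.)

From the Nernst equation, log Q = n(E° − E)/0.0592 = 6(0.30 − 0.349)/0.0592 = -4.966, so Q = 1.08 × 10^-5.
With Q = [Cr³⁺]^2/[Fe²⁺]^3 and the known concentrations, [Fe²⁺]^3 in the denominator gives [Fe²⁺] = 0.055 M.

0.055 M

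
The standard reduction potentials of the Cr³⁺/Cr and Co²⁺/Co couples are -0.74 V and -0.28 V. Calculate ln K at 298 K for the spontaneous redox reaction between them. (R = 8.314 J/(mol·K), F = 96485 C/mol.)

E°_cell = -0.28 − (-0.74) = 0.46 V, with n = 6 electrons transferred.
At equilibrium E = 0, so the Nernst equation gives ln K = nFE°/RT = (6)(96485)(0.46)/((8.314)(298)) = 107.48.

ln K = 107.5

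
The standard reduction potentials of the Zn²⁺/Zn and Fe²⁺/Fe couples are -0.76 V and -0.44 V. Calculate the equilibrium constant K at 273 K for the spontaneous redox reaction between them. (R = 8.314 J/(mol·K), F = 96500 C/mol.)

E°_cell = -0.44 − (-0.76) = 0.32 V, with n = 2 electrons transferred.
At equilibrium E = 0, so the Nernst equation gives ln K = nFE°/RT = (2)(96500)(0.32)/((8.314)(273)) = 27.21.
K = e^27.21 = 6.6 × 10^11.

6.6 × 10^11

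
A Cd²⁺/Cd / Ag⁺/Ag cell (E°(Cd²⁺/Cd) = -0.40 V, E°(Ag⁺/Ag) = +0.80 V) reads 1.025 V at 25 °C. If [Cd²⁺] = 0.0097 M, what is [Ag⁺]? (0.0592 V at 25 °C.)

1.1 × 10^-4 M

From the Nernst equation, log Q = n(E° − E)/0.0592 = 2(1.20 − 1.025)/0.0592 = 5.912, so Q = 8.17 × 10^5.
With Q = [Cd²⁺]/[Ag⁺]^2 and the known concentrations, [Ag⁺]^2 in the denominator gives [Ag⁺] = 1.1 × 10^-4 M.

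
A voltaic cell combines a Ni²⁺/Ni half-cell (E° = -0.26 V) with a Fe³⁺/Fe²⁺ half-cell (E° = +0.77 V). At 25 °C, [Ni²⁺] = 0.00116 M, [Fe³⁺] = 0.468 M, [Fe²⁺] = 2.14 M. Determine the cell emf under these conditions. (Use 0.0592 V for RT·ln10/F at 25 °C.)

The Fe³⁺/Fe²⁺ couple has the higher reduction potential and acts as the cathode, so E°_cell = +0.77 − (-0.26) = 1.03 V.
Balancing electrons gives n = 2; the reaction quotient is Q = [Ni²⁺]·[Fe²⁺]^2/[Fe³⁺]^2 = 0.0243.
At 25 °C, E = E° − (0.0592/n) log Q = 1.03 − (0.0592/2)(-1.615) = 1.030 + 0.048 = 1.078 V.

1.08 V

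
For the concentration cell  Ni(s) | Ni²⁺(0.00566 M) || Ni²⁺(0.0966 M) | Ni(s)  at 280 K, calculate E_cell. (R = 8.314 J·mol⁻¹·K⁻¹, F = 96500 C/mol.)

Both half-cells are Ni²⁺/Ni, so E°_cell = 0. The concentrated side is the cathode; the cell reaction moves Ni²⁺ from high to low concentration with n = 2.
Q = [Ni²⁺]_dilute/[Ni²⁺]_conc = 0.00566/0.0966 = 0.0586.
E = 0 − (RT/nF) ln Q = −((8.314×280)/(2×96500))(-2.837) = 0.0342 V.

0.034 V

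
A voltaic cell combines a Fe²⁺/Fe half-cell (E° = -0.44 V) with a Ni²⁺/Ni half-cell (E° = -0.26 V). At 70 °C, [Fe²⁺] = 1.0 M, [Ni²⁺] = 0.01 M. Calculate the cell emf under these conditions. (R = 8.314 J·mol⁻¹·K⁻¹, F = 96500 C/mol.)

The Ni²⁺/Ni couple has the higher reduction potential and acts as the cathode, so E°_cell = -0.26 − (-0.44) = 0.18 V.
Balancing electrons gives n = 2; the reaction quotient is Q = [Fe²⁺]/[Ni²⁺] = 100.
E = E° − (RT/nF) ln Q = 0.18 − (8.314×343)/(2×96500) × (4.605) = 0.180 − 0.068 = 0.112 V.

0.112 V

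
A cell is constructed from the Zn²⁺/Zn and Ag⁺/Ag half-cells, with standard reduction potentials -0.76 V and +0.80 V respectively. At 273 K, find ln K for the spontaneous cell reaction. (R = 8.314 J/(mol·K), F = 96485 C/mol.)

ln K = 132.6

E°_cell = +0.80 − (-0.76) = 1.56 V, with n = 2 electrons transferred.
At equilibrium E = 0, so the Nernst equation gives ln K = nFE°/RT = (2)(96485)(1.56)/((8.314)(273)) = 132.63.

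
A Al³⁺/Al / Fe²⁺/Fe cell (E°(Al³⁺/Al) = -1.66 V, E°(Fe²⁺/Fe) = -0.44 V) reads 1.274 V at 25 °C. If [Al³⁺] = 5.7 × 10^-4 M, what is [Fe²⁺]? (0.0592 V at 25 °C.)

0.46 M

From the Nernst equation, log Q = n(E° − E)/0.0592 = 6(1.22 − 1.274)/0.0592 = -5.473, so Q = 3.37 × 10^-6.
With Q = [Al³⁺]^2/[Fe²⁺]^3 and the known concentrations, [Fe²⁺]^3 in the denominator gives [Fe²⁺] = 0.46 M.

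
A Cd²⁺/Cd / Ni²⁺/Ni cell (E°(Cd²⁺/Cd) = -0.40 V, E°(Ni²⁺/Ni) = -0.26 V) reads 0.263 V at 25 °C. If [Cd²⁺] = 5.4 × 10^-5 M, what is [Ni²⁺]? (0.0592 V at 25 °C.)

From the Nernst equation, log Q = n(E° − E)/0.0592 = 2(0.14 − 0.263)/0.0592 = -4.155, so Q = 6.99 × 10^-5.
With Q = [Cd²⁺]/[Ni²⁺] and the known concentrations, [Ni²⁺] in the denominator gives [Ni²⁺] = 0.77 M.

0.77 M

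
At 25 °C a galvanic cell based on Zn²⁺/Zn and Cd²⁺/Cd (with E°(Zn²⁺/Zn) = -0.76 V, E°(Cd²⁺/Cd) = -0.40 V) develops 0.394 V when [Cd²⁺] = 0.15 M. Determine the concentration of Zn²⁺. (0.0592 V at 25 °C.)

0.011 M

From the Nernst equation, log Q = n(E° − E)/0.0592 = 2(0.36 − 0.394)/0.0592 = -1.149, so Q = 0.0710.
With Q = [Zn²⁺]/[Cd²⁺] and the known concentrations, [Zn²⁺] in the numerator gives [Zn²⁺] = 0.011 M.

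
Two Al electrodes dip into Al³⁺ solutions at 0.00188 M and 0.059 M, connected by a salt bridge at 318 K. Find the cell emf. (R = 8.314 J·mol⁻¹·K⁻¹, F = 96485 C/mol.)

Both half-cells are Al³⁺/Al, so E°_cell = 0. The concentrated side is the cathode; the cell reaction moves Al³⁺ from high to low concentration with n = 3.
Q = [Al³⁺]_dilute/[Al³⁺]_conc = 0.00188/0.059 = 0.0319.
E = 0 − (RT/nF) ln Q = −((8.314×318)/(3×96485))(-3.446) = 0.0315 V.

0.031 V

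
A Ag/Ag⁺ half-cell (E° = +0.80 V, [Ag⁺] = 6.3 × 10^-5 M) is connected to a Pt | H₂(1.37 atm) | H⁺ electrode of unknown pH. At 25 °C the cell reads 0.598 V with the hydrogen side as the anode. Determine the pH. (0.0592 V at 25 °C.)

E°_cell = 0.80 V and n = 2.
log Q = n(E° − E)/0.0592 = 2×(0.80 − 0.598)/0.0592 = 6.824.
With Q = [H⁺]^2 / ([Ag⁺]^2·P(H₂)), solving for [H⁺] gives log[H⁺] = -0.720, so pH = 0.72.

pH = 0.72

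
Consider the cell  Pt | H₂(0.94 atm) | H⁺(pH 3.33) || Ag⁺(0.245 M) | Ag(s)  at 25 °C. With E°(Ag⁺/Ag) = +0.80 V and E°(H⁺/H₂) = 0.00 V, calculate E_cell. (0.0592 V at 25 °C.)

The Ag⁺/Ag couple is the cathode, so E°_cell = 0.80 V; n = 2.
[H⁺] = 10^(−3.33) = 4.7 × 10^-4 M, and Q = [H⁺]^2 / ([Ag⁺]^2·P(H₂)) = 3.88 × 10^-6.
E = E° − (0.0592/2) log Q = 0.80 − (0.0592/2)(-5.411) = 0.960 V.

0.96 V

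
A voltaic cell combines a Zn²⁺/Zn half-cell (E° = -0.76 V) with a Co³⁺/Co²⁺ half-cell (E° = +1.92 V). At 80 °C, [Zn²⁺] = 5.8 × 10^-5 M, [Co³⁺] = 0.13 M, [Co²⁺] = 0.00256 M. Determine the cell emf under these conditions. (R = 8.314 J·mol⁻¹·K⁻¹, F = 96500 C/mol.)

2.95 V

The Co³⁺/Co²⁺ couple has the higher reduction potential and acts as the cathode, so E°_cell = +1.92 − (-0.76) = 2.68 V.
Balancing electrons gives n = 2; the reaction quotient is Q = [Zn²⁺]·[Co²⁺]^2/[Co³⁺]^2 = 2.25 × 10^-8.
E = E° − (RT/nF) ln Q = 2.68 − (8.314×353)/(2×96500) × (-17.610) = 2.680 + 0.268 = 2.948 V.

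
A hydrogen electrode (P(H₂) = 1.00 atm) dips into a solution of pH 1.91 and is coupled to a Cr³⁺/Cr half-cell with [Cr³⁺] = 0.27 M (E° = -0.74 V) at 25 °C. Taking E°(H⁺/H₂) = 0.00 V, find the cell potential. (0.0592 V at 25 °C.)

0.64 V

The hydrogen couple is the cathode, so E°_cell = 0.74 V; n = 6.
[H⁺] = 10^(−1.91) = 0.012 M, and Q = [Cr³⁺]^2·P(H₂)^3 / [H⁺]^6 = 2.1 × 10^10.
E = E° − (0.0592/6) log Q = 0.74 − (0.0592/6)(10.323) = 0.638 V.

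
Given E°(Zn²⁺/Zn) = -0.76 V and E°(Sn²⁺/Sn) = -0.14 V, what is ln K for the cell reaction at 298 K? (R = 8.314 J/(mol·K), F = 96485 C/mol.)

ln K = 48.3

E°_cell = -0.14 − (-0.76) = 0.62 V, with n = 2 electrons transferred.
At equilibrium E = 0, so the Nernst equation gives ln K = nFE°/RT = (2)(96485)(0.62)/((8.314)(298)) = 48.29.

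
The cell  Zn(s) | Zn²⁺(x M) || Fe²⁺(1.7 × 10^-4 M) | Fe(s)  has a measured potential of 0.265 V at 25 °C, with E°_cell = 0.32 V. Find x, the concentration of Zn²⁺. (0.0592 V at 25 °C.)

0.012 M

From the Nernst equation, log Q = n(E° − E)/0.0592 = 2(0.32 − 0.265)/0.0592 = 1.858, so Q = 72.1.
With Q = [Zn²⁺]/[Fe²⁺] and the known concentrations, [Zn²⁺] in the numerator gives [Zn²⁺] = 0.012 M.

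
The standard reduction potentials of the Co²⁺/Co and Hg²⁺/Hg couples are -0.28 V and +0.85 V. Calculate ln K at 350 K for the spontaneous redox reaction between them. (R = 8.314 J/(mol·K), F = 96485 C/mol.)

E°_cell = +0.85 − (-0.28) = 1.13 V, with n = 2 electrons transferred.
At equilibrium E = 0, so the Nernst equation gives ln K = nFE°/RT = (2)(96485)(1.13)/((8.314)(350)) = 74.94.

ln K = 74.9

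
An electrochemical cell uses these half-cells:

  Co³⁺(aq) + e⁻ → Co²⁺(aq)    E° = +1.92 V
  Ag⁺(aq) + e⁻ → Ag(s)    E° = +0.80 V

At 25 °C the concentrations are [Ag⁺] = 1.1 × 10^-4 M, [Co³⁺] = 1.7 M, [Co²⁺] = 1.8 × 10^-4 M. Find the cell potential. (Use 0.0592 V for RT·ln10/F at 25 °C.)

1.59 V

The Co³⁺/Co²⁺ couple has the higher reduction potential and acts as the cathode, so E°_cell = +1.92 − (+0.80) = 1.12 V.
Balancing electrons gives n = 1; the reaction quotient is Q = [Ag⁺]·[Co²⁺]/[Co³⁺] = 1.16 × 10^-8.
At 25 °C, E = E° − (0.0592/n) log Q = 1.12 − (0.0592/1)(-7.934) = 1.120 + 0.470 = 1.590 V.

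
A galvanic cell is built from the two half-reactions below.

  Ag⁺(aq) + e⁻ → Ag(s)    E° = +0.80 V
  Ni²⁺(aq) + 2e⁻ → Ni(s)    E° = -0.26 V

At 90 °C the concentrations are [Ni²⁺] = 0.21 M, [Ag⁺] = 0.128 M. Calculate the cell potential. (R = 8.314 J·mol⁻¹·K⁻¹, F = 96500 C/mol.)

The Ag⁺/Ag couple has the higher reduction potential and acts as the cathode, so E°_cell = +0.80 − (-0.26) = 1.06 V.
Balancing electrons gives n = 2; the reaction quotient is Q = [Ni²⁺]/[Ag⁺]^2 = 12.8.
E = E° − (RT/nF) ln Q = 1.06 − (8.314×363)/(2×96500) × (2.551) = 1.060 − 0.040 = 1.020 V.

1.02 V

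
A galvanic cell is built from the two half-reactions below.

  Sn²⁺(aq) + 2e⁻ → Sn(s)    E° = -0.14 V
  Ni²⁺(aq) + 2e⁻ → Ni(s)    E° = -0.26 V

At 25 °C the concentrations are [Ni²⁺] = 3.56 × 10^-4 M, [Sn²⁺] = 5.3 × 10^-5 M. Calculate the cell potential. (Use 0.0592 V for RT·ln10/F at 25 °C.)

The Sn²⁺/Sn couple has the higher reduction potential and acts as the cathode, so E°_cell = -0.14 − (-0.26) = 0.12 V.
Balancing electrons gives n = 2; the reaction quotient is Q = [Ni²⁺]/[Sn²⁺] = 6.72.
At 25 °C, E = E° − (0.0592/n) log Q = 0.12 − (0.0592/2)(0.827) = 0.120 − 0.024 = 0.096 V.

0.096 V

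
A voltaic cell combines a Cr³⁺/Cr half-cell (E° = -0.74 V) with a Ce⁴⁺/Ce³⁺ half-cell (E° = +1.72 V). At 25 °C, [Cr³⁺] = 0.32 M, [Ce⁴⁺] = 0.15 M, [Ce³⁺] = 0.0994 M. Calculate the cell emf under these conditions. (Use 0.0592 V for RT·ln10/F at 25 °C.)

The Ce⁴⁺/Ce³⁺ couple has the higher reduction potential and acts as the cathode, so E°_cell = +1.72 − (-0.74) = 2.46 V.
Balancing electrons gives n = 3; the reaction quotient is Q = [Cr³⁺]·[Ce³⁺]^3/[Ce⁴⁺]^3 = 0.0931.
At 25 °C, E = E° − (0.0592/n) log Q = 2.46 − (0.0592/3)(-1.031) = 2.460 + 0.020 = 2.480 V.

2.48 V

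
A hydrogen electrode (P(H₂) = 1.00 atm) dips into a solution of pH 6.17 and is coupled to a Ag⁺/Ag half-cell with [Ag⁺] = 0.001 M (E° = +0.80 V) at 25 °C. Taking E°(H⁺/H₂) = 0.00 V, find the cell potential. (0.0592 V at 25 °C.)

The Ag⁺/Ag couple is the cathode, so E°_cell = 0.80 V; n = 2.
[H⁺] = 10^(−6.17) = 6.8 × 10^-7 M, and Q = [H⁺]^2 / ([Ag⁺]^2·P(H₂)) = 4.57 × 10^-7.
E = E° − (0.0592/2) log Q = 0.80 − (0.0592/2)(-6.340) = 0.988 V.

0.99 V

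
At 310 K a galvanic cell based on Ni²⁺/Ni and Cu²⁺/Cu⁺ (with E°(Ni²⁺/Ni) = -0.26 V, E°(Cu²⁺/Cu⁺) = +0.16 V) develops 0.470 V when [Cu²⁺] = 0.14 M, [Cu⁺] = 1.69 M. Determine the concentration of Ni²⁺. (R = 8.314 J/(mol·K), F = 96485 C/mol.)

1.6 × 10^-4 M

From the Nernst equation, ln Q = nF(E° − E)/RT = 2×96485×(0.42 − 0.470)/(8.314×310) = -3.744, so Q = 0.0237.
With Q = [Ni²⁺]·[Cu⁺]^2/[Cu²⁺]^2 and the known concentrations, [Ni²⁺] in the numerator gives [Ni²⁺] = 1.6 × 10^-4 M.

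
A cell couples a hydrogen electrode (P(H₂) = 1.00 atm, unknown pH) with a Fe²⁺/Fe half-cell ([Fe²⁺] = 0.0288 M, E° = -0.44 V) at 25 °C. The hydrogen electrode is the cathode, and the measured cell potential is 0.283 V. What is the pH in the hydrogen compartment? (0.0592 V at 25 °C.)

pH = 3.42

E°_cell = 0.44 V and n = 2.
log Q = n(E° − E)/0.0592 = 2×(0.44 − 0.283)/0.0592 = 5.304.
With Q = [Fe²⁺]·P(H₂) / [H⁺]^2, solving for [H⁺] gives log[H⁺] = -3.422, so pH = 3.42.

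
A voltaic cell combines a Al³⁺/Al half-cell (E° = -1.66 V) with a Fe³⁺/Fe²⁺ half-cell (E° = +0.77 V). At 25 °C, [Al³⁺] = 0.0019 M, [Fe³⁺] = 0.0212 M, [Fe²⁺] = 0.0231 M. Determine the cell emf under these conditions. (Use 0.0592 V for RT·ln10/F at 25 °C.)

The Fe³⁺/Fe²⁺ couple has the higher reduction potential and acts as the cathode, so E°_cell = +0.77 − (-1.66) = 2.43 V.
Balancing electrons gives n = 3; the reaction quotient is Q = [Al³⁺]·[Fe²⁺]^3/[Fe³⁺]^3 = 0.00246.
At 25 °C, E = E° − (0.0592/n) log Q = 2.43 − (0.0592/3)(-2.609) = 2.430 + 0.051 = 2.481 V.

2.48 V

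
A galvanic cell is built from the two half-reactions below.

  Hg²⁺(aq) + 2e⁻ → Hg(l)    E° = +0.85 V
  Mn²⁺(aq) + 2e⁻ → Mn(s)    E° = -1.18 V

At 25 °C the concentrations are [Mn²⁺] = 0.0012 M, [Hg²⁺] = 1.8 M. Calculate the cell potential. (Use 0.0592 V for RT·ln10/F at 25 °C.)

2.12 V

The Hg²⁺/Hg couple has the higher reduction potential and acts as the cathode, so E°_cell = +0.85 − (-1.18) = 2.03 V.
Balancing electrons gives n = 2; the reaction quotient is Q = [Mn²⁺]/[Hg²⁺] = 6.67 × 10^-4.
At 25 °C, E = E° − (0.0592/n) log Q = 2.03 − (0.0592/2)(-3.176) = 2.030 + 0.094 = 2.124 V.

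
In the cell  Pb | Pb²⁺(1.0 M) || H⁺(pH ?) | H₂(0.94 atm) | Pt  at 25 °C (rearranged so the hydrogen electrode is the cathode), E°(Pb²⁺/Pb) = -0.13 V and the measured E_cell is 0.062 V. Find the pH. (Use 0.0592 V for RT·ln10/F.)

E°_cell = 0.13 V and n = 2.
log Q = n(E° − E)/0.0592 = 2×(0.13 − 0.062)/0.0592 = 2.297.
With Q = [Pb²⁺]·P(H₂) / [H⁺]^2, solving for [H⁺] gives log[H⁺] = -1.162, so pH = 1.16.

pH = 1.16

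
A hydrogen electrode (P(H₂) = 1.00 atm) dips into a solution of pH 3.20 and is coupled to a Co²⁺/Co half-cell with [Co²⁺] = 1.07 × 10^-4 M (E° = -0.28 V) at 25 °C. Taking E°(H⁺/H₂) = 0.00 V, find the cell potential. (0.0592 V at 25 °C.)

The hydrogen couple is the cathode, so E°_cell = 0.28 V; n = 2.
[H⁺] = 10^(−3.20) = 6.3 × 10^-4 M, and Q = [Co²⁺]·P(H₂) / [H⁺]^2 = 269.
E = E° − (0.0592/2) log Q = 0.28 − (0.0592/2)(2.429) = 0.208 V.

0.21 V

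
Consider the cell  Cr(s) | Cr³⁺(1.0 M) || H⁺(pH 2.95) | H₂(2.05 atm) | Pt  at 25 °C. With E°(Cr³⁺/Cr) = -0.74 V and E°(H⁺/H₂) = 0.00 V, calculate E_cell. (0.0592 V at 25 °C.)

The hydrogen couple is the cathode, so E°_cell = 0.74 V; n = 6.
[H⁺] = 10^(−2.95) = 0.0011 M, and Q = [Cr³⁺]^2·P(H₂)^3 / [H⁺]^6 = 4.32 × 10^18.
E = E° − (0.0592/6) log Q = 0.74 − (0.0592/6)(18.635) = 0.556 V.

0.56 V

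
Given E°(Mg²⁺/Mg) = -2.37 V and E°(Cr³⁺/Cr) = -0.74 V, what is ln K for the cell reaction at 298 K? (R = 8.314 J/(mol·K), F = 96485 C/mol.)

ln K = 380.9

E°_cell = -0.74 − (-2.37) = 1.63 V, with n = 6 electrons transferred.
At equilibrium E = 0, so the Nernst equation gives ln K = nFE°/RT = (6)(96485)(1.63)/((8.314)(298)) = 380.87.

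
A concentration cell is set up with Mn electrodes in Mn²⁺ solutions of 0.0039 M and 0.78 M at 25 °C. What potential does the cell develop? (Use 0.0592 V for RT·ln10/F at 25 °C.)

0.068 V

Both half-cells are Mn²⁺/Mn, so E°_cell = 0. The concentrated side is the cathode; the cell reaction moves Mn²⁺ from high to low concentration with n = 2.
Q = [Mn²⁺]_dilute/[Mn²⁺]_conc = 0.0039/0.78 = 0.00500.
E = 0 − (0.0592/2) log Q = −(0.0592/2)(-2.301) = 0.0681 V.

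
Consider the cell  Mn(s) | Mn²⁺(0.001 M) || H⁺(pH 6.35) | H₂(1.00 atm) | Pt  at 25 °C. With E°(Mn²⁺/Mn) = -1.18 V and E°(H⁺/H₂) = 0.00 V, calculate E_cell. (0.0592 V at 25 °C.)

0.89 V

The hydrogen couple is the cathode, so E°_cell = 1.18 V; n = 2.
[H⁺] = 10^(−6.35) = 4.5 × 10^-7 M, and Q = [Mn²⁺]·P(H₂) / [H⁺]^2 = 5.01 × 10^9.
E = E° − (0.0592/2) log Q = 1.18 − (0.0592/2)(9.700) = 0.893 V.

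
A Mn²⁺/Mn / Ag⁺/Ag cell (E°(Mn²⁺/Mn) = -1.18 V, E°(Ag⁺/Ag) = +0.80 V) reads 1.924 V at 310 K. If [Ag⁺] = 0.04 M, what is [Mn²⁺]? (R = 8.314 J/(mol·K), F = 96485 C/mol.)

From the Nernst equation, ln Q = nF(E° − E)/RT = 2×96485×(1.98 − 1.924)/(8.314×310) = 4.193, so Q = 66.2.
With Q = [Mn²⁺]/[Ag⁺]^2 and the known concentrations, [Mn²⁺] in the numerator gives [Mn²⁺] = 0.11 M.

0.11 M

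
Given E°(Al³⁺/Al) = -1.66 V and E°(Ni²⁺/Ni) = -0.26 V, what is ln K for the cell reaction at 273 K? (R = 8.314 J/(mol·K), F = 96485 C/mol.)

ln K = 357.1

E°_cell = -0.26 − (-1.66) = 1.40 V, with n = 6 electrons transferred.
At equilibrium E = 0, so the Nernst equation gives ln K = nFE°/RT = (6)(96485)(1.40)/((8.314)(273)) = 357.08.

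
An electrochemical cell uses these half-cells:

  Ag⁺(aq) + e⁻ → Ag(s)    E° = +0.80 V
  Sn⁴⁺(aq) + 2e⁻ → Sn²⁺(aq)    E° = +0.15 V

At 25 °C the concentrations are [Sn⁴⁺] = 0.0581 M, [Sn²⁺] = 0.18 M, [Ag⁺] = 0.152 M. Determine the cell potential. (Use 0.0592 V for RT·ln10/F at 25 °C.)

The Ag⁺/Ag couple has the higher reduction potential and acts as the cathode, so E°_cell = +0.80 − (+0.15) = 0.65 V.
Balancing electrons gives n = 2; the reaction quotient is Q = [Sn⁴⁺]/([Sn²⁺]·[Ag⁺]^2) = 14.0.
At 25 °C, E = E° − (0.0592/n) log Q = 0.65 − (0.0592/2)(1.145) = 0.650 − 0.034 = 0.616 V.

0.616 V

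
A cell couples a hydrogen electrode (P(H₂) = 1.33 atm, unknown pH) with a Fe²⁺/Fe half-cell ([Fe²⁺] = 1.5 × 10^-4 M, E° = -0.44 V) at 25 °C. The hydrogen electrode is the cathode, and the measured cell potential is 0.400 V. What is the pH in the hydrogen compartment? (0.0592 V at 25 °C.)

E°_cell = 0.44 V and n = 2.
log Q = n(E° − E)/0.0592 = 2×(0.44 − 0.400)/0.0592 = 1.351.
With Q = [Fe²⁺]·P(H₂) / [H⁺]^2, solving for [H⁺] gives log[H⁺] = -2.526, so pH = 2.53.

pH = 2.53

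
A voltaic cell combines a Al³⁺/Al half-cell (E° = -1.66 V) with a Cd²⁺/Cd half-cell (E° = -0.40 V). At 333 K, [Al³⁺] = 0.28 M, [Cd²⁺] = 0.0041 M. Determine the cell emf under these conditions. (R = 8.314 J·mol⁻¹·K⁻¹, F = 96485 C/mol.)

1.19 V

The Cd²⁺/Cd couple has the higher reduction potential and acts as the cathode, so E°_cell = -0.40 − (-1.66) = 1.26 V.
Balancing electrons gives n = 6; the reaction quotient is Q = [Al³⁺]^2/[Cd²⁺]^3 = 1.14 × 10^6.
E = E° − (RT/nF) ln Q = 1.26 − (8.314×333)/(6×96485) × (13.944) = 1.260 − 0.067 = 1.193 V.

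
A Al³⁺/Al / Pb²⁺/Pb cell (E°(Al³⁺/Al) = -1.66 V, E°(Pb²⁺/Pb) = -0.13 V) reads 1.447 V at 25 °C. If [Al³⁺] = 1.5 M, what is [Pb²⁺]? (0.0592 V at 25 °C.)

From the Nernst equation, log Q = n(E° − E)/0.0592 = 6(1.53 − 1.447)/0.0592 = 8.412, so Q = 2.58 × 10^8.
With Q = [Al³⁺]^2/[Pb²⁺]^3 and the known concentrations, [Pb²⁺]^3 in the denominator gives [Pb²⁺] = 0.0021 M.

0.0021 M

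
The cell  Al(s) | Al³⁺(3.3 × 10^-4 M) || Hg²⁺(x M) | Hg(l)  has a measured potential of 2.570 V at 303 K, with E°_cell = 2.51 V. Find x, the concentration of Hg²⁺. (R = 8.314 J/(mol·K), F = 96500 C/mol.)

From the Nernst equation, ln Q = nF(E° − E)/RT = 6×96500×(2.51 − 2.570)/(8.314×303) = -13.790, so Q = 1.03 × 10^-6.
With Q = [Al³⁺]^2/[Hg²⁺]^3 and the known concentrations, [Hg²⁺]^3 in the denominator gives [Hg²⁺] = 0.47 M.

0.47 M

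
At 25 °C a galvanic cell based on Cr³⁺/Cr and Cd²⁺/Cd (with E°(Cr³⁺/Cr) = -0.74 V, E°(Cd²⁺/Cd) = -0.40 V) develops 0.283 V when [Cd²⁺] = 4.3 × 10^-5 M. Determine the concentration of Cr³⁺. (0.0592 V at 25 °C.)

From the Nernst equation, log Q = n(E° − E)/0.0592 = 6(0.34 − 0.283)/0.0592 = 5.777, so Q = 5.98 × 10^5.
With Q = [Cr³⁺]^2/[Cd²⁺]^3 and the known concentrations, [Cr³⁺]^2 in the numerator gives [Cr³⁺] = 2.2 × 10^-4 M.

2.2 × 10^-4 M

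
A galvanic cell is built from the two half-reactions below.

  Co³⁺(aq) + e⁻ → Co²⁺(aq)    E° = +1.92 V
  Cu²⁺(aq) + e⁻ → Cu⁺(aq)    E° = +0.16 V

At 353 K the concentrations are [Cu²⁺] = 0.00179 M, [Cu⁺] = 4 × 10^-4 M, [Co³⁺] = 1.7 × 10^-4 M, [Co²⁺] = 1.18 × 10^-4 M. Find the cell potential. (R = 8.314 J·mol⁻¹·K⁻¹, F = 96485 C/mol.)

The Co³⁺/Co²⁺ couple has the higher reduction potential and acts as the cathode, so E°_cell = +1.92 − (+0.16) = 1.76 V.
Balancing electrons gives n = 1; the reaction quotient is Q = [Cu²⁺]·[Co²⁺]/([Cu⁺]·[Co³⁺]) = 3.11.
E = E° − (RT/nF) ln Q = 1.76 − (8.314×353)/(1×96485) × (1.133) = 1.760 − 0.034 = 1.726 V.

1.73 V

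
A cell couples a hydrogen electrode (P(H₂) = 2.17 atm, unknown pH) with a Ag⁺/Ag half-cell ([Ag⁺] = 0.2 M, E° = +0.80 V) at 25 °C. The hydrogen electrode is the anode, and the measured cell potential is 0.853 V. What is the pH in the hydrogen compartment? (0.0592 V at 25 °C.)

E°_cell = 0.80 V and n = 2.
log Q = n(E° − E)/0.0592 = 2×(0.80 − 0.853)/0.0592 = -1.791.
With Q = [H⁺]^2 / ([Ag⁺]^2·P(H₂)), solving for [H⁺] gives log[H⁺] = -1.426, so pH = 1.43.

pH = 1.43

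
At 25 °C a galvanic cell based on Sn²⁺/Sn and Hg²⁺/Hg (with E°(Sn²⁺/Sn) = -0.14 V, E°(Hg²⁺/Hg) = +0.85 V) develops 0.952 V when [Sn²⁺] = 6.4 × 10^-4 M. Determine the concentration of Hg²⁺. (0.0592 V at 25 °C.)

From the Nernst equation, log Q = n(E° − E)/0.0592 = 2(0.99 − 0.952)/0.0592 = 1.284, so Q = 19.2.
With Q = [Sn²⁺]/[Hg²⁺] and the known concentrations, [Hg²⁺] in the denominator gives [Hg²⁺] = 3.3 × 10^-5 M.

3.3 × 10^-5 M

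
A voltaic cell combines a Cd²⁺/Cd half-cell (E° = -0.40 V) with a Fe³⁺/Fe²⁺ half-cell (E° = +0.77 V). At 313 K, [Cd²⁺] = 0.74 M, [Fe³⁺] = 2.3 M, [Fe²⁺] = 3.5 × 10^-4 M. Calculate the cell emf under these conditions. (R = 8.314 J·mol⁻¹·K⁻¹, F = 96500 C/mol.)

1.41 V

The Fe³⁺/Fe²⁺ couple has the higher reduction potential and acts as the cathode, so E°_cell = +0.77 − (-0.40) = 1.17 V.
Balancing electrons gives n = 2; the reaction quotient is Q = [Cd²⁺]·[Fe²⁺]^2/[Fe³⁺]^2 = 1.71 × 10^-8.
E = E° − (RT/nF) ln Q = 1.17 − (8.314×313)/(2×96500) × (-17.882) = 1.170 + 0.241 = 1.411 V.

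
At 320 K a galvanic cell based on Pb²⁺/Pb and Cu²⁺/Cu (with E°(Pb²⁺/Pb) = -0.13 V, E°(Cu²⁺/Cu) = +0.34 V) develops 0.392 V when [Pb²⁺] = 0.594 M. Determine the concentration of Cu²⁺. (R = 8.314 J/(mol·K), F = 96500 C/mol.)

0.0021 M

From the Nernst equation, ln Q = nF(E° − E)/RT = 2×96500×(0.47 − 0.392)/(8.314×320) = 5.658, so Q = 287.
With Q = [Pb²⁺]/[Cu²⁺] and the known concentrations, [Cu²⁺] in the denominator gives [Cu²⁺] = 0.0021 M.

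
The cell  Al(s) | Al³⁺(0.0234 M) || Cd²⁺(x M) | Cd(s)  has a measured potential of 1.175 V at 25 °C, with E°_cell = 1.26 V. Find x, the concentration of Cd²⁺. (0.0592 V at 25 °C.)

From the Nernst equation, log Q = n(E° − E)/0.0592 = 6(1.26 − 1.175)/0.0592 = 8.615, so Q = 4.12 × 10^8.
With Q = [Al³⁺]^2/[Cd²⁺]^3 and the known concentrations, [Cd²⁺]^3 in the denominator gives [Cd²⁺] = 1.1 × 10^-4 M.

1.1 × 10^-4 M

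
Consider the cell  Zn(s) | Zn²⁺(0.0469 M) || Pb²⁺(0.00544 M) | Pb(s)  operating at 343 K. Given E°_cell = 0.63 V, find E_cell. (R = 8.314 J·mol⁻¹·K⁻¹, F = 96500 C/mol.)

Balancing electrons gives n = 2; the reaction quotient is Q = [Zn²⁺]/[Pb²⁺] = 8.62.
E = E° − (RT/nF) ln Q = 0.63 − (8.314×343)/(2×96500) × (2.154) = 0.630 − 0.032 = 0.598 V.

0.598 V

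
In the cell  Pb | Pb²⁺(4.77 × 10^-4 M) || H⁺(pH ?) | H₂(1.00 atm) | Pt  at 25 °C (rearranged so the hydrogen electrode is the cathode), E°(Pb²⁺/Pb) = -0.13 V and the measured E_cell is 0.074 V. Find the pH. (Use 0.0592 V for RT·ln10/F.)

E°_cell = 0.13 V and n = 2.
log Q = n(E° − E)/0.0592 = 2×(0.13 − 0.074)/0.0592 = 1.892.
With Q = [Pb²⁺]·P(H₂) / [H⁺]^2, solving for [H⁺] gives log[H⁺] = -2.607, so pH = 2.61.

pH = 2.61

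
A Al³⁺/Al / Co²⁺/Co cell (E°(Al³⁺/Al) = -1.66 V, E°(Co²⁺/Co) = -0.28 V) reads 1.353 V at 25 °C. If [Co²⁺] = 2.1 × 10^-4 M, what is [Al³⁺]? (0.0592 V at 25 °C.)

From the Nernst equation, log Q = n(E° − E)/0.0592 = 6(1.38 − 1.353)/0.0592 = 2.736, so Q = 545.
With Q = [Al³⁺]^2/[Co²⁺]^3 and the known concentrations, [Al³⁺]^2 in the numerator gives [Al³⁺] = 7.1 × 10^-5 M.

7.1 × 10^-5 M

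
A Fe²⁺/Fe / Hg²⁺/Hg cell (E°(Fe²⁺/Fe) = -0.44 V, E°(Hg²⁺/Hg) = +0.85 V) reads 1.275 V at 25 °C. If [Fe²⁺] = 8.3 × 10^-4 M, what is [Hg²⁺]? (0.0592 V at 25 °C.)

From the Nernst equation, log Q = n(E° − E)/0.0592 = 2(1.29 − 1.275)/0.0592 = 0.507, so Q = 3.21.
With Q = [Fe²⁺]/[Hg²⁺] and the known concentrations, [Hg²⁺] in the denominator gives [Hg²⁺] = 2.6 × 10^-4 M.

2.6 × 10^-4 M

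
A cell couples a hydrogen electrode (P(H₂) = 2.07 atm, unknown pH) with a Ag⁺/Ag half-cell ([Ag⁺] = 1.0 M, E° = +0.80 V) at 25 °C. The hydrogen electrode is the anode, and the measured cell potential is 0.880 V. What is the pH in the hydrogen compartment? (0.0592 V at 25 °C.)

pH = 1.19

E°_cell = 0.80 V and n = 2.
log Q = n(E° − E)/0.0592 = 2×(0.80 − 0.880)/0.0592 = -2.703.
With Q = [H⁺]^2 / ([Ag⁺]^2·P(H₂)), solving for [H⁺] gives log[H⁺] = -1.193, so pH = 1.19.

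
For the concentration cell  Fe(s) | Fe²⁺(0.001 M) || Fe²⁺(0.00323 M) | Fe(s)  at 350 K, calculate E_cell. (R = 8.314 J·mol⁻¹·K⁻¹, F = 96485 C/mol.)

0.018 V

Both half-cells are Fe²⁺/Fe, so E°_cell = 0. The concentrated side is the cathode; the cell reaction moves Fe²⁺ from high to low concentration with n = 2.
Q = [Fe²⁺]_dilute/[Fe²⁺]_conc = 0.001/0.00323 = 0.310.
E = 0 − (RT/nF) ln Q = −((8.314×350)/(2×96485))(-1.172) = 0.0177 V.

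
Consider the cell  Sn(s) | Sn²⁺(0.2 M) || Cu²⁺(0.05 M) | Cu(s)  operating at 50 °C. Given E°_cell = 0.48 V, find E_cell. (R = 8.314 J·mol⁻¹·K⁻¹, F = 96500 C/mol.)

Balancing electrons gives n = 2; the reaction quotient is Q = [Sn²⁺]/[Cu²⁺] = 4.00.
E = E° − (RT/nF) ln Q = 0.48 − (8.314×323)/(2×96500) × (1.386) = 0.480 − 0.019 = 0.461 V.

0.461 V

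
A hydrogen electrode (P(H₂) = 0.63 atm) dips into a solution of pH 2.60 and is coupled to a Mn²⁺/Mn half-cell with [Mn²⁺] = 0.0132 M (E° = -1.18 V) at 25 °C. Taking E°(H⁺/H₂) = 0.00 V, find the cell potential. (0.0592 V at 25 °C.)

The hydrogen couple is the cathode, so E°_cell = 1.18 V; n = 2.
[H⁺] = 10^(−2.60) = 0.0025 M, and Q = [Mn²⁺]·P(H₂) / [H⁺]^2 = 1320.
E = E° − (0.0592/2) log Q = 1.18 − (0.0592/2)(3.120) = 1.088 V.

1.09 V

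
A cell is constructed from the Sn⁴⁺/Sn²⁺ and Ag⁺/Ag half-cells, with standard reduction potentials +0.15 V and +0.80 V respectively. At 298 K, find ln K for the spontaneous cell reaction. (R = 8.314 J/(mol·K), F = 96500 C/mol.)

E°_cell = +0.80 − (+0.15) = 0.65 V, with n = 2 electrons transferred.
At equilibrium E = 0, so the Nernst equation gives ln K = nFE°/RT = (2)(96500)(0.65)/((8.314)(298)) = 50.63.

ln K = 50.6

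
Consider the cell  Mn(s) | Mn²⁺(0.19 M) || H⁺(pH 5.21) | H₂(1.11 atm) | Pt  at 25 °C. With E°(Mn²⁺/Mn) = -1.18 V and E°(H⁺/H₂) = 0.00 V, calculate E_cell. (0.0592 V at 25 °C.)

0.89 V

The hydrogen couple is the cathode, so E°_cell = 1.18 V; n = 2.
[H⁺] = 10^(−5.21) = 6.2 × 10^-6 M, and Q = [Mn²⁺]·P(H₂) / [H⁺]^2 = 5.55 × 10^9.
E = E° − (0.0592/2) log Q = 1.18 − (0.0592/2)(9.744) = 0.892 V.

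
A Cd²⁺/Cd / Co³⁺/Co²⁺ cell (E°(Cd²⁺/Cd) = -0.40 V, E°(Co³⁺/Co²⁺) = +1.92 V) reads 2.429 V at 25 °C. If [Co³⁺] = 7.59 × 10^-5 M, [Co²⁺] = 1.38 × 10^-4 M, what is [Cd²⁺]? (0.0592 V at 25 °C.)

6.3 × 10^-5 M

From the Nernst equation, log Q = n(E° − E)/0.0592 = 2(2.32 − 2.429)/0.0592 = -3.682, so Q = 2.08 × 10^-4.
With Q = [Cd²⁺]·[Co²⁺]^2/[Co³⁺]^2 and the known concentrations, [Cd²⁺] in the numerator gives [Cd²⁺] = 6.3 × 10^-5 M.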